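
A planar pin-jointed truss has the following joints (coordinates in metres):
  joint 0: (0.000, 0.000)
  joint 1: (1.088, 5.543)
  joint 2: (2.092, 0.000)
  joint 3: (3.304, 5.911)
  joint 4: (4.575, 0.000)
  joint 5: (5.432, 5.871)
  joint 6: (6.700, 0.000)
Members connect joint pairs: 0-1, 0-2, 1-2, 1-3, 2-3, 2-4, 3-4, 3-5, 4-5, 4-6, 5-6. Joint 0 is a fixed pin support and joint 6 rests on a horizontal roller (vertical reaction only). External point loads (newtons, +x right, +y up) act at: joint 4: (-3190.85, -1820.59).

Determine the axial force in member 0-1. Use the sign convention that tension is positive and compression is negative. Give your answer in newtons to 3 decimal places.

-588.444

N=7 nodes, M=11 members, R=3 reactions → 2N=14, M+R=14
member 0 (0-1): L=5.6488, (cx,cy)=(0.1926,0.9813)
member 1 (0-2): L=2.0920, (cx,cy)=(1.0000,0.0000)
member 2 (1-2): L=5.6332, (cx,cy)=(0.1782,-0.9840)
member 3 (1-3): L=2.2463, (cx,cy)=(0.9865,0.1638)
member 4 (2-3): L=6.0340, (cx,cy)=(0.2009,0.9796)
member 5 (2-4): L=2.4830, (cx,cy)=(1.0000,0.0000)
member 6 (3-4): L=6.0461, (cx,cy)=(0.2102,-0.9777)
member 7 (3-5): L=2.1284, (cx,cy)=(0.9998,-0.0188)
member 8 (4-5): L=5.9332, (cx,cy)=(0.1444,0.9895)
member 9 (4-6): L=2.1250, (cx,cy)=(1.0000,0.0000)
member 10 (5-6): L=6.0064, (cx,cy)=(0.2111,-0.9775)
solve A·x = −loads:
  F[0-1] = -588.4441 N (compression)
  F[0-2] = -3077.5108 N (compression)
  F[1-2] = +551.1164 N (tension)
  F[1-3] = -214.4617 N (compression)
  F[2-3] = -553.5747 N (compression)
  F[2-4] = -2868.0932 N (compression)
  F[3-4] = +599.2513 N (tension)
  F[3-5] = -448.8095 N (compression)
  F[4-5] = +1247.8146 N (tension)
  F[4-6] = +268.4946 N (tension)
  F[5-6] = -1271.8279 N (compression)
  Rx@0 = +3190.8500 N
  Ry@0 = +577.4259 N
  Ry@6 = +1243.1641 N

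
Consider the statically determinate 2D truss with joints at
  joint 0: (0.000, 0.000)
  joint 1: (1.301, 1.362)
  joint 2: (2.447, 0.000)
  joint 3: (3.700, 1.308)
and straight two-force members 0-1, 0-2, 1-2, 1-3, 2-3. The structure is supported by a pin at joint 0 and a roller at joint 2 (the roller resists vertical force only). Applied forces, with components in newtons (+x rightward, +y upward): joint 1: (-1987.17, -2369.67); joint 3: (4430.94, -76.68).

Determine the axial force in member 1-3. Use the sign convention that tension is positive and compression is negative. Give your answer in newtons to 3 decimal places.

N=4 nodes, M=5 members, R=3 reactions → 2N=8, M+R=8
member 0 (0-1): L=1.8835, (cx,cy)=(0.6907,0.7231)
member 1 (0-2): L=2.4470, (cx,cy)=(1.0000,0.0000)
member 2 (1-2): L=1.7800, (cx,cy)=(0.6438,-0.7652)
member 3 (1-3): L=2.3996, (cx,cy)=(0.9997,-0.0225)
member 4 (2-3): L=1.8113, (cx,cy)=(0.6918,0.7221)
solve A·x = −loads:
  F[0-1] = +265.3815 N (tension)
  F[0-2] = +2260.4635 N (tension)
  F[1-2] = -3477.4109 N (compression)
  F[1-3] = +4410.4350 N (tension)
  F[2-3] = +31.2563 N (tension)
  Rx@0 = -2443.7700 N
  Ry@0 = -191.9012 N
  Ry@2 = +2638.2512 N

4410.435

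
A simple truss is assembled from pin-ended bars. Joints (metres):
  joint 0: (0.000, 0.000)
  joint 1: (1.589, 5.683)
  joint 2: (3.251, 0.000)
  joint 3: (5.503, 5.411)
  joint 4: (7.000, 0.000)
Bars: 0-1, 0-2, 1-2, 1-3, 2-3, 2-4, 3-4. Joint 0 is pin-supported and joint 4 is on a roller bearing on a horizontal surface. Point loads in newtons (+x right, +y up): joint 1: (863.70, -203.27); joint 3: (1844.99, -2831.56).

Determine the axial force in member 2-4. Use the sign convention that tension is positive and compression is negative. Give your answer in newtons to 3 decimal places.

N=5 nodes, M=7 members, R=3 reactions → 2N=10, M+R=10
member 0 (0-1): L=5.9010, (cx,cy)=(0.2693,0.9631)
member 1 (0-2): L=3.2510, (cx,cy)=(1.0000,0.0000)
member 2 (1-2): L=5.9210, (cx,cy)=(0.2807,-0.9598)
member 3 (1-3): L=3.9234, (cx,cy)=(0.9976,-0.0693)
member 4 (2-3): L=5.8609, (cx,cy)=(0.3842,0.9232)
member 5 (2-4): L=3.7490, (cx,cy)=(1.0000,0.0000)
member 6 (3-4): L=5.6143, (cx,cy)=(0.2666,-0.9638)
solve A·x = −loads:
  F[0-1] = +1417.0433 N (tension)
  F[0-2] = +2327.1116 N (tension)
  F[1-2] = -1631.9065 N (compression)
  F[1-3] = -24.1134 N (compression)
  F[2-3] = +1696.5370 N (tension)
  F[2-4] = +1217.1684 N (tension)
  F[3-4] = -4564.7973 N (compression)
  Rx@0 = -2708.6900 N
  Ry@0 = -1364.7012 N
  Ry@4 = +4399.5312 N

1217.168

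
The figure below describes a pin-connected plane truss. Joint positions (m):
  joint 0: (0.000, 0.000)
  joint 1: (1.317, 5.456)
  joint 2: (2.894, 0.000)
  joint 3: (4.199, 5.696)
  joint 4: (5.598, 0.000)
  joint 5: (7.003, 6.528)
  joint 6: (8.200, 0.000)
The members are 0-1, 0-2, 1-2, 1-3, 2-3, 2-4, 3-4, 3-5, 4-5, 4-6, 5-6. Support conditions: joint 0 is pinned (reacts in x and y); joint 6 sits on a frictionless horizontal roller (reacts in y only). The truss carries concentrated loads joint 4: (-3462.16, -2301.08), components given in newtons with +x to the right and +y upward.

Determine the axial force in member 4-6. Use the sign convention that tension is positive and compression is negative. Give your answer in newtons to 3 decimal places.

288.048

N=7 nodes, M=11 members, R=3 reactions → 2N=14, M+R=14
member 0 (0-1): L=5.6127, (cx,cy)=(0.2346,0.9721)
member 1 (0-2): L=2.8940, (cx,cy)=(1.0000,0.0000)
member 2 (1-2): L=5.6793, (cx,cy)=(0.2777,-0.9607)
member 3 (1-3): L=2.8920, (cx,cy)=(0.9966,0.0830)
member 4 (2-3): L=5.8436, (cx,cy)=(0.2233,0.9747)
member 5 (2-4): L=2.7040, (cx,cy)=(1.0000,0.0000)
member 6 (3-4): L=5.8653, (cx,cy)=(0.2385,-0.9711)
member 7 (3-5): L=2.9248, (cx,cy)=(0.9587,0.2845)
member 8 (4-5): L=6.6775, (cx,cy)=(0.2104,0.9776)
member 9 (4-6): L=2.6020, (cx,cy)=(1.0000,0.0000)
member 10 (5-6): L=6.6368, (cx,cy)=(0.1804,-0.9836)
solve A·x = −loads:
  F[0-1] = -751.1433 N (compression)
  F[0-2] = -3285.9070 N (compression)
  F[1-2] = +727.2771 N (tension)
  F[1-3] = -379.5075 N (compression)
  F[2-3] = -716.7798 N (compression)
  F[2-4] = -2923.8889 N (compression)
  F[3-4] = +547.5100 N (tension)
  F[3-5] = -697.6873 N (compression)
  F[4-5] = +1809.8897 N (tension)
  F[4-6] = +288.0479 N (tension)
  F[5-6] = -1597.0985 N (compression)
  Rx@0 = +3462.1600 N
  Ry@0 = +730.1720 N
  Ry@6 = +1570.9080 N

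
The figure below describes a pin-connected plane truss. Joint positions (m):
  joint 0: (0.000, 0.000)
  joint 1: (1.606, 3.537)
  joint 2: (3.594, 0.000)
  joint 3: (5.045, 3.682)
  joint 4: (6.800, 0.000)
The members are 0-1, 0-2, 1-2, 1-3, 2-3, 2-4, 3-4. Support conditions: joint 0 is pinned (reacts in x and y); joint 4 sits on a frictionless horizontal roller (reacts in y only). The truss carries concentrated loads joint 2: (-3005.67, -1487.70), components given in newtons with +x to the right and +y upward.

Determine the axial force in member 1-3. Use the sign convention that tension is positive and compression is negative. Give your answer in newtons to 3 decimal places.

N=5 nodes, M=7 members, R=3 reactions → 2N=10, M+R=10
member 0 (0-1): L=3.8845, (cx,cy)=(0.4134,0.9105)
member 1 (0-2): L=3.5940, (cx,cy)=(1.0000,0.0000)
member 2 (1-2): L=4.0574, (cx,cy)=(0.4900,-0.8717)
member 3 (1-3): L=3.4421, (cx,cy)=(0.9991,0.0421)
member 4 (2-3): L=3.9576, (cx,cy)=(0.3666,0.9304)
member 5 (2-4): L=3.2060, (cx,cy)=(1.0000,0.0000)
member 6 (3-4): L=4.0789, (cx,cy)=(0.4303,-0.9027)
solve A·x = −loads:
  F[0-1] = -770.3247 N (compression)
  F[0-2] = -2687.1913 N (compression)
  F[1-2] = +770.9318 N (tension)
  F[1-3] = -696.8298 N (compression)
  F[2-3] = +876.6976 N (tension)
  F[2-4] = +374.7813 N (tension)
  F[3-4] = -871.0442 N (compression)
  Rx@0 = +3005.6700 N
  Ry@0 = +701.4068 N
  Ry@4 = +786.2932 N

-696.830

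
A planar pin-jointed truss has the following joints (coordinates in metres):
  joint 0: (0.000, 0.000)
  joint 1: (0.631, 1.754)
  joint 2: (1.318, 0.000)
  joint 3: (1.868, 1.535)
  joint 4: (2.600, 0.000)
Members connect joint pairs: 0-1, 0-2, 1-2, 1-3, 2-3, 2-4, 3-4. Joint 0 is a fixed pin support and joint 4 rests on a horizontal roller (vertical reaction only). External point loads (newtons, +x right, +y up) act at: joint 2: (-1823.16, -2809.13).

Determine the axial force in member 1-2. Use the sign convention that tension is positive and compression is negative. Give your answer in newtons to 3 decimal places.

1700.215

N=5 nodes, M=7 members, R=3 reactions → 2N=10, M+R=10
member 0 (0-1): L=1.8640, (cx,cy)=(0.3385,0.9410)
member 1 (0-2): L=1.3180, (cx,cy)=(1.0000,0.0000)
member 2 (1-2): L=1.8837, (cx,cy)=(0.3647,-0.9311)
member 3 (1-3): L=1.2562, (cx,cy)=(0.9847,-0.1743)
member 4 (2-3): L=1.6306, (cx,cy)=(0.3373,0.9414)
member 5 (2-4): L=1.2820, (cx,cy)=(1.0000,0.0000)
member 6 (3-4): L=1.7006, (cx,cy)=(0.4304,-0.9026)
solve A·x = −loads:
  F[0-1] = -1472.0215 N (compression)
  F[0-2] = -1324.8653 N (compression)
  F[1-2] = +1700.2154 N (tension)
  F[1-3] = -1135.7541 N (compression)
  F[2-3] = +1302.3408 N (tension)
  F[2-4] = +679.0732 N (tension)
  F[3-4] = -1577.6416 N (compression)
  Rx@0 = +1823.1600 N
  Ry@0 = +1385.1172 N
  Ry@4 = +1424.0128 N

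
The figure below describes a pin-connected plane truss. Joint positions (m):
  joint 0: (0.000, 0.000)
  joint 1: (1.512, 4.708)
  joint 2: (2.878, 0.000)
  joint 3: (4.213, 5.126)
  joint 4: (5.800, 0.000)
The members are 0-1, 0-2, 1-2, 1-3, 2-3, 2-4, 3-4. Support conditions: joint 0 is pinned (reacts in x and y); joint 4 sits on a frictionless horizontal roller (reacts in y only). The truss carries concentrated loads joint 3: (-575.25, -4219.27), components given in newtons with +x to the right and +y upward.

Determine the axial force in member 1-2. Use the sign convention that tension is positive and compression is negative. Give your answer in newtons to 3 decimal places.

1574.698

N=5 nodes, M=7 members, R=3 reactions → 2N=10, M+R=10
member 0 (0-1): L=4.9448, (cx,cy)=(0.3058,0.9521)
member 1 (0-2): L=2.8780, (cx,cy)=(1.0000,0.0000)
member 2 (1-2): L=4.9022, (cx,cy)=(0.2787,-0.9604)
member 3 (1-3): L=2.7332, (cx,cy)=(0.9882,0.1529)
member 4 (2-3): L=5.2970, (cx,cy)=(0.2520,0.9677)
member 5 (2-4): L=2.9220, (cx,cy)=(1.0000,0.0000)
member 6 (3-4): L=5.3660, (cx,cy)=(0.2957,-0.9553)
solve A·x = −loads:
  F[0-1] = -1746.5330 N (compression)
  F[0-2] = -41.2065 N (compression)
  F[1-2] = +1574.6983 N (tension)
  F[1-3] = -984.4177 N (compression)
  F[2-3] = -1562.7750 N (compression)
  F[2-4] = +791.4531 N (tension)
  F[3-4] = -2676.1016 N (compression)
  Rx@0 = +575.2500 N
  Ry@0 = +1662.8815 N
  Ry@4 = +2556.3885 N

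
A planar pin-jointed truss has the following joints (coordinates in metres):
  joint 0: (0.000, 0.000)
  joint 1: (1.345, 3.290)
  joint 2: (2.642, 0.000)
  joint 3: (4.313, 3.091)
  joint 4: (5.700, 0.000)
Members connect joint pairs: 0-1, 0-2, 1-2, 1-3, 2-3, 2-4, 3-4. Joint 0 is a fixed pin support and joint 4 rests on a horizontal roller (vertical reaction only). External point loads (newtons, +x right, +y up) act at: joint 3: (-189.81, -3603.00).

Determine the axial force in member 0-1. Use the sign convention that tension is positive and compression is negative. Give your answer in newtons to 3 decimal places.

N=5 nodes, M=7 members, R=3 reactions → 2N=10, M+R=10
member 0 (0-1): L=3.5543, (cx,cy)=(0.3784,0.9256)
member 1 (0-2): L=2.6420, (cx,cy)=(1.0000,0.0000)
member 2 (1-2): L=3.5364, (cx,cy)=(0.3668,-0.9303)
member 3 (1-3): L=2.9747, (cx,cy)=(0.9978,-0.0669)
member 4 (2-3): L=3.5138, (cx,cy)=(0.4756,0.8797)
member 5 (2-4): L=3.0580, (cx,cy)=(1.0000,0.0000)
member 6 (3-4): L=3.3879, (cx,cy)=(0.4094,-0.9124)
solve A·x = −loads:
  F[0-1] = -1058.3639 N (compression)
  F[0-2] = +210.6894 N (tension)
  F[1-2] = +1111.2760 N (tension)
  F[1-3] = -809.8792 N (compression)
  F[2-3] = -1175.2400 N (compression)
  F[2-4] = +1177.1505 N (tension)
  F[3-4] = -2875.3425 N (compression)
  Rx@0 = +189.8100 N
  Ry@0 = +979.6603 N
  Ry@4 = +2623.3397 N

-1058.364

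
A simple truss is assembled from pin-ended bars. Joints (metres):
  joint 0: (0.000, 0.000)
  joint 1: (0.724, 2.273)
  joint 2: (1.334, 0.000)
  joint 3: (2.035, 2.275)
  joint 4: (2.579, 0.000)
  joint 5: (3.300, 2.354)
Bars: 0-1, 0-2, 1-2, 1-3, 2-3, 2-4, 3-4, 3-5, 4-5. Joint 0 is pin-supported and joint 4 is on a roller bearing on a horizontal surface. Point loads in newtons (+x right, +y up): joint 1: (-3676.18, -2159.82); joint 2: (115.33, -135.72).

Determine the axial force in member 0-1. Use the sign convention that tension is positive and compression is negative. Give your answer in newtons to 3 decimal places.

-5099.548

N=6 nodes, M=9 members, R=3 reactions → 2N=12, M+R=12
member 0 (0-1): L=2.3855, (cx,cy)=(0.3035,0.9528)
member 1 (0-2): L=1.3340, (cx,cy)=(1.0000,0.0000)
member 2 (1-2): L=2.3534, (cx,cy)=(0.2592,-0.9658)
member 3 (1-3): L=1.3110, (cx,cy)=(1.0000,0.0015)
member 4 (2-3): L=2.3806, (cx,cy)=(0.2945,0.9557)
member 5 (2-4): L=1.2450, (cx,cy)=(1.0000,0.0000)
member 6 (3-4): L=2.3391, (cx,cy)=(0.2326,-0.9726)
member 7 (3-5): L=1.2675, (cx,cy)=(0.9981,0.0623)
member 8 (4-5): L=2.4619, (cx,cy)=(0.2929,0.9562)
solve A·x = −loads:
  F[0-1] = -5099.5478 N (compression)
  F[0-2] = -2013.1485 N (compression)
  F[1-2] = +2796.9198 N (tension)
  F[1-3] = +1403.5291 N (tension)
  F[2-3] = -2684.6492 N (compression)
  F[2-4] = -612.9799 N (compression)
  F[3-4] = +2635.7425 N (tension)
  F[3-5] = -0.0000 N (compression)
  F[4-5] = +0.0000 N (tension)
  Rx@0 = +3560.8500 N
  Ry@0 = +4859.0130 N
  Ry@4 = -2563.4730 N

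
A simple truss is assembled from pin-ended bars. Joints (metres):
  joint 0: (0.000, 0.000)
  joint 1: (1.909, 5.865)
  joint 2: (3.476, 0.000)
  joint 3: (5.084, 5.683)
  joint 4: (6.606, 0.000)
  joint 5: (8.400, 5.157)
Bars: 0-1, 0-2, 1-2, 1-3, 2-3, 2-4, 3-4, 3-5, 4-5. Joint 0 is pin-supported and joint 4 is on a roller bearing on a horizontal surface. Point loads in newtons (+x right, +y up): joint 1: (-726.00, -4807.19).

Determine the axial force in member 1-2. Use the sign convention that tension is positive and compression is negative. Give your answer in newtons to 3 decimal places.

N=6 nodes, M=9 members, R=3 reactions → 2N=12, M+R=12
member 0 (0-1): L=6.1679, (cx,cy)=(0.3095,0.9509)
member 1 (0-2): L=3.4760, (cx,cy)=(1.0000,0.0000)
member 2 (1-2): L=6.0707, (cx,cy)=(0.2581,-0.9661)
member 3 (1-3): L=3.1802, (cx,cy)=(0.9984,-0.0572)
member 4 (2-3): L=5.9061, (cx,cy)=(0.2723,0.9622)
member 5 (2-4): L=3.1300, (cx,cy)=(1.0000,0.0000)
member 6 (3-4): L=5.8833, (cx,cy)=(0.2587,-0.9660)
member 7 (3-5): L=3.3575, (cx,cy)=(0.9877,-0.1567)
member 8 (4-5): L=5.4601, (cx,cy)=(0.3286,0.9445)
solve A·x = −loads:
  F[0-1] = -4272.3595 N (compression)
  F[0-2] = +596.3279 N (tension)
  F[1-2] = -746.7904 N (compression)
  F[1-3] = -404.2259 N (compression)
  F[2-3] = +749.8080 N (tension)
  F[2-4] = +199.4204 N (tension)
  F[3-4] = -770.8580 N (compression)
  F[3-5] = +0.0000 N (tension)
  F[4-5] = -0.0000 N (compression)
  Rx@0 = +726.0000 N
  Ry@0 = +4062.5736 N
  Ry@4 = +744.6164 N

-746.790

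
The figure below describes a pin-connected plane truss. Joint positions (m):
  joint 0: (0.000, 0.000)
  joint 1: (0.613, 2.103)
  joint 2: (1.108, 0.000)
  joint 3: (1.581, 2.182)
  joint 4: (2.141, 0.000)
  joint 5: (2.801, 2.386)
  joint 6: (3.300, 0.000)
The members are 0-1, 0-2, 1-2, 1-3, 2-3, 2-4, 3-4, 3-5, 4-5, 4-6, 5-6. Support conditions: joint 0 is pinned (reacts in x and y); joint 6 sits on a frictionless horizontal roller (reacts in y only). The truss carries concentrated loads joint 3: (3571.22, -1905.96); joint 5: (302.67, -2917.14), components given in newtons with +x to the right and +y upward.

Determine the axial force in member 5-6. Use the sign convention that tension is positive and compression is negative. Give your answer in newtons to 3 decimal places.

N=7 nodes, M=11 members, R=3 reactions → 2N=14, M+R=14
member 0 (0-1): L=2.1905, (cx,cy)=(0.2798,0.9600)
member 1 (0-2): L=1.1080, (cx,cy)=(1.0000,0.0000)
member 2 (1-2): L=2.1605, (cx,cy)=(0.2291,-0.9734)
member 3 (1-3): L=0.9712, (cx,cy)=(0.9967,0.0813)
member 4 (2-3): L=2.2327, (cx,cy)=(0.2119,0.9773)
member 5 (2-4): L=1.0330, (cx,cy)=(1.0000,0.0000)
member 6 (3-4): L=2.2527, (cx,cy)=(0.2486,-0.9686)
member 7 (3-5): L=1.2369, (cx,cy)=(0.9863,0.1649)
member 8 (4-5): L=2.4756, (cx,cy)=(0.2666,0.9638)
member 9 (4-6): L=1.1590, (cx,cy)=(1.0000,0.0000)
member 10 (5-6): L=2.4376, (cx,cy)=(0.2047,-0.9788)
solve A·x = −loads:
  F[0-1] = +1193.9373 N (tension)
  F[0-2] = +3539.7759 N (tension)
  F[1-2] = -1127.8802 N (compression)
  F[1-3] = +594.5003 N (tension)
  F[2-3] = +1123.3763 N (tension)
  F[2-4] = +3043.3689 N (tension)
  F[3-4] = -3475.1114 N (compression)
  F[3-5] = -1902.8819 N (compression)
  F[4-5] = +3492.4268 N (tension)
  F[4-6] = +1248.4065 N (tension)
  F[5-6] = -6098.4814 N (compression)
  Rx@0 = -3873.8900 N
  Ry@0 = -1146.2347 N
  Ry@6 = +5969.3347 N

-6098.481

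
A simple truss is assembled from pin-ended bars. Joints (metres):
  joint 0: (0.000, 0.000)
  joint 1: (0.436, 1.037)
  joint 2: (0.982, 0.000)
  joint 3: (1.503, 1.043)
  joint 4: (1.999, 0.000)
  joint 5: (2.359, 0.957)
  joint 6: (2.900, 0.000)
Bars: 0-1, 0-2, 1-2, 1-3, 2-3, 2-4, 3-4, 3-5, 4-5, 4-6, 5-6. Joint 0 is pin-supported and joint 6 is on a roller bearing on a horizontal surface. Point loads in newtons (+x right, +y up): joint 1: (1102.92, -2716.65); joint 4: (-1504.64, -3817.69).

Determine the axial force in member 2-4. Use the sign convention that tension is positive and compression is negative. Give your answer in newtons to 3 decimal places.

1279.902

N=7 nodes, M=11 members, R=3 reactions → 2N=14, M+R=14
member 0 (0-1): L=1.1249, (cx,cy)=(0.3876,0.9218)
member 1 (0-2): L=0.9820, (cx,cy)=(1.0000,0.0000)
member 2 (1-2): L=1.1720, (cx,cy)=(0.4659,-0.8848)
member 3 (1-3): L=1.0670, (cx,cy)=(1.0000,0.0056)
member 4 (2-3): L=1.1659, (cx,cy)=(0.4469,0.8946)
member 5 (2-4): L=1.0170, (cx,cy)=(1.0000,0.0000)
member 6 (3-4): L=1.1549, (cx,cy)=(0.4295,-0.9031)
member 7 (3-5): L=0.8603, (cx,cy)=(0.9950,-0.1000)
member 8 (4-5): L=1.0225, (cx,cy)=(0.3521,0.9360)
member 9 (4-6): L=0.9010, (cx,cy)=(1.0000,0.0000)
member 10 (5-6): L=1.0993, (cx,cy)=(0.4921,-0.8705)
solve A·x = −loads:
  F[0-1] = -3362.7927 N (compression)
  F[0-2] = +901.6314 N (tension)
  F[1-2] = +416.6507 N (tension)
  F[1-3] = -2600.4247 N (compression)
  F[2-3] = -412.1076 N (compression)
  F[2-4] = +1279.9023 N (tension)
  F[3-4] = +771.0432 N (tension)
  F[3-5] = -3131.3617 N (compression)
  F[4-5] = +3334.9178 N (tension)
  F[4-6] = +1941.4927 N (tension)
  F[5-6] = -3945.1835 N (compression)
  Rx@0 = +401.7200 N
  Ry@0 = +3099.9435 N
  Ry@6 = +3434.3965 N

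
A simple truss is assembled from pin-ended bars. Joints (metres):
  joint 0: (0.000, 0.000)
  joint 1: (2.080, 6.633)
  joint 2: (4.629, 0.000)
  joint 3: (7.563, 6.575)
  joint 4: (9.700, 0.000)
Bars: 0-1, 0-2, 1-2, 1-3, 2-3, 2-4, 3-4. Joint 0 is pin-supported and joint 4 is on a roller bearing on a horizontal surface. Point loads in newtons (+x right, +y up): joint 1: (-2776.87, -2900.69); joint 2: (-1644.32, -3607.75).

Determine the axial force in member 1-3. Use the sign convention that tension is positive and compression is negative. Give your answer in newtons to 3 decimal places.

-341.475

N=5 nodes, M=7 members, R=3 reactions → 2N=10, M+R=10
member 0 (0-1): L=6.9515, (cx,cy)=(0.2992,0.9542)
member 1 (0-2): L=4.6290, (cx,cy)=(1.0000,0.0000)
member 2 (1-2): L=7.1059, (cx,cy)=(0.3587,-0.9334)
member 3 (1-3): L=5.4833, (cx,cy)=(0.9999,-0.0106)
member 4 (2-3): L=7.1999, (cx,cy)=(0.4075,0.9132)
member 5 (2-4): L=5.0710, (cx,cy)=(1.0000,0.0000)
member 6 (3-4): L=6.9136, (cx,cy)=(0.3091,-0.9510)
solve A·x = −loads:
  F[0-1] = -6354.7650 N (compression)
  F[0-2] = -2519.7375 N (compression)
  F[1-2] = +3392.3125 N (tension)
  F[1-3] = -341.4750 N (compression)
  F[2-3] = +483.1406 N (tension)
  F[2-4] = +144.5742 N (tension)
  F[3-4] = -467.7226 N (compression)
  Rx@0 = +4421.1900 N
  Ry@0 = +6063.6223 N
  Ry@4 = +444.8177 N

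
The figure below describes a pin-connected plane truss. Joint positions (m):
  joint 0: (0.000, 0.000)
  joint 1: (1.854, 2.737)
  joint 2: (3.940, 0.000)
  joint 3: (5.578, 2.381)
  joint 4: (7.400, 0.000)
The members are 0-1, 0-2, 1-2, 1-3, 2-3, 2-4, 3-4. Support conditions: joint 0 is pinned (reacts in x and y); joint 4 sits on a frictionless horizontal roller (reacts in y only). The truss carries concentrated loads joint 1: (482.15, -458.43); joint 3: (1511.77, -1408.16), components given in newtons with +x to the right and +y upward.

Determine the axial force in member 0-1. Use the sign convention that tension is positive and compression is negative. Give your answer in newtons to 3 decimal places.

N=5 nodes, M=7 members, R=3 reactions → 2N=10, M+R=10
member 0 (0-1): L=3.3058, (cx,cy)=(0.5608,0.8279)
member 1 (0-2): L=3.9400, (cx,cy)=(1.0000,0.0000)
member 2 (1-2): L=3.4413, (cx,cy)=(0.6062,-0.7953)
member 3 (1-3): L=3.7410, (cx,cy)=(0.9955,-0.0952)
member 4 (2-3): L=2.8900, (cx,cy)=(0.5668,0.8239)
member 5 (2-4): L=3.4600, (cx,cy)=(1.0000,0.0000)
member 6 (3-4): L=2.9981, (cx,cy)=(0.6077,-0.7942)
solve A·x = −loads:
  F[0-1] = -30.8407 N (compression)
  F[0-2] = +2011.2163 N (tension)
  F[1-2] = -522.3155 N (compression)
  F[1-3] = -183.6700 N (compression)
  F[2-3] = +504.2269 N (tension)
  F[2-4] = +1408.8215 N (tension)
  F[3-4] = -2318.2462 N (compression)
  Rx@0 = -1993.9200 N
  Ry@0 = +25.5340 N
  Ry@4 = +1841.0560 N

-30.841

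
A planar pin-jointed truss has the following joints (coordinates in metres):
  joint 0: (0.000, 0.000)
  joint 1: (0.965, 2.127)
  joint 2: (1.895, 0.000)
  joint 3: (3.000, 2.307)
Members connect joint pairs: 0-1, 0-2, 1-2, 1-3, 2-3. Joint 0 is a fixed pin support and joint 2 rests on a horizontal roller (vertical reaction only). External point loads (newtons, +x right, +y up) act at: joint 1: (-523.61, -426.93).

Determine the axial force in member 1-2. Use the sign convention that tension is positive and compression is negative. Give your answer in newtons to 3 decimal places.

404.156

N=4 nodes, M=5 members, R=3 reactions → 2N=8, M+R=8
member 0 (0-1): L=2.3357, (cx,cy)=(0.4132,0.9107)
member 1 (0-2): L=1.8950, (cx,cy)=(1.0000,0.0000)
member 2 (1-2): L=2.3214, (cx,cy)=(0.4006,-0.9162)
member 3 (1-3): L=2.0429, (cx,cy)=(0.9961,0.0881)
member 4 (2-3): L=2.5580, (cx,cy)=(0.4320,0.9019)
solve A·x = −loads:
  F[0-1] = -875.4497 N (compression)
  F[0-2] = -161.9112 N (compression)
  F[1-2] = +404.1562 N (tension)
  F[1-3] = -0.0000 N (compression)
  F[2-3] = -0.0000 N (compression)
  Rx@0 = +523.6100 N
  Ry@0 = +797.2366 N
  Ry@2 = -370.3066 N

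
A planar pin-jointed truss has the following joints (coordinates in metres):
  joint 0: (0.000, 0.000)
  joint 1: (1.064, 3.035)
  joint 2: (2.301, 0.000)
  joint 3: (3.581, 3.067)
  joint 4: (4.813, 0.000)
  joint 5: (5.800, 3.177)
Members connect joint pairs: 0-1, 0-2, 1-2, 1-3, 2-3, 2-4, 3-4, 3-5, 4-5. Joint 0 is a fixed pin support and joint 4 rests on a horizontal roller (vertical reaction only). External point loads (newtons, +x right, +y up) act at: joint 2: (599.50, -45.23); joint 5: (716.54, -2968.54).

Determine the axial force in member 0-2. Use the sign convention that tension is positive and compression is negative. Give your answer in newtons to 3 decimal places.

945.084

N=6 nodes, M=9 members, R=3 reactions → 2N=12, M+R=12
member 0 (0-1): L=3.2161, (cx,cy)=(0.3308,0.9437)
member 1 (0-2): L=2.3010, (cx,cy)=(1.0000,0.0000)
member 2 (1-2): L=3.2774, (cx,cy)=(0.3774,-0.9260)
member 3 (1-3): L=2.5172, (cx,cy)=(0.9999,0.0127)
member 4 (2-3): L=3.3234, (cx,cy)=(0.3851,0.9229)
member 5 (2-4): L=2.5120, (cx,cy)=(1.0000,0.0000)
member 6 (3-4): L=3.3052, (cx,cy)=(0.3727,-0.9279)
member 7 (3-5): L=2.2217, (cx,cy)=(0.9988,0.0495)
member 8 (4-5): L=3.3268, (cx,cy)=(0.2967,0.9550)
solve A·x = −loads:
  F[0-1] = +1121.2701 N (tension)
  F[0-2] = +945.0844 N (tension)
  F[1-2] = -1131.6861 N (compression)
  F[1-3] = +798.1552 N (tension)
  F[2-3] = +1184.6002 N (tension)
  F[2-4] = -537.7989 N (compression)
  F[3-4] = -1100.1351 N (compression)
  F[3-5] = +1666.4542 N (tension)
  F[4-5] = -3194.8947 N (compression)
  Rx@0 = -1316.0400 N
  Ry@0 = -1058.1298 N
  Ry@4 = +4071.8998 N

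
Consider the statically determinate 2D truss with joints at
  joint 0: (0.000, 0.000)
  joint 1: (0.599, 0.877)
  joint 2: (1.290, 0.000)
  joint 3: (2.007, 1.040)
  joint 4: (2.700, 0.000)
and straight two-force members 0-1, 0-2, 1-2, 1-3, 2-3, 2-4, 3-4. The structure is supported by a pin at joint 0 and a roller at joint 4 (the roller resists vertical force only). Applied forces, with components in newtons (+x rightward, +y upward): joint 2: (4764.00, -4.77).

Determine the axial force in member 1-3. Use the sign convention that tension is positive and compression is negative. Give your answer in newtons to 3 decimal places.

N=5 nodes, M=7 members, R=3 reactions → 2N=10, M+R=10
member 0 (0-1): L=1.0620, (cx,cy)=(0.5640,0.8258)
member 1 (0-2): L=1.2900, (cx,cy)=(1.0000,0.0000)
member 2 (1-2): L=1.1165, (cx,cy)=(0.6189,-0.7855)
member 3 (1-3): L=1.4174, (cx,cy)=(0.9934,0.1150)
member 4 (2-3): L=1.2632, (cx,cy)=(0.5676,0.8233)
member 5 (2-4): L=1.4100, (cx,cy)=(1.0000,0.0000)
member 6 (3-4): L=1.2497, (cx,cy)=(0.5545,-0.8322)
solve A·x = −loads:
  F[0-1] = -3.0166 N (compression)
  F[0-2] = +4765.7014 N (tension)
  F[1-2] = +2.6764 N (tension)
  F[1-3] = -3.3802 N (compression)
  F[2-3] = +3.2403 N (tension)
  F[2-4] = +1.5186 N (tension)
  F[3-4] = -2.7386 N (compression)
  Rx@0 = -4764.0000 N
  Ry@0 = +2.4910 N
  Ry@4 = +2.2790 N

-3.380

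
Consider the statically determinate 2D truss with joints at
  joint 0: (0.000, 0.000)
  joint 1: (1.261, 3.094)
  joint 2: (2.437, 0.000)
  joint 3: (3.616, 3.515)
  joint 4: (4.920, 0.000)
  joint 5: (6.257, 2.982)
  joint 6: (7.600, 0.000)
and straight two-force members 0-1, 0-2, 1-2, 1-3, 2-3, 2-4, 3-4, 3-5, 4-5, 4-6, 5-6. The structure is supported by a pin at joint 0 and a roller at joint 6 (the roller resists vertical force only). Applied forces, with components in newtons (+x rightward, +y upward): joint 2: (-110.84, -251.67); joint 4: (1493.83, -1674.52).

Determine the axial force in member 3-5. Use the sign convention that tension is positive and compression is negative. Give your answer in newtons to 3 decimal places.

N=7 nodes, M=11 members, R=3 reactions → 2N=14, M+R=14
member 0 (0-1): L=3.3411, (cx,cy)=(0.3774,0.9260)
member 1 (0-2): L=2.4370, (cx,cy)=(1.0000,0.0000)
member 2 (1-2): L=3.3100, (cx,cy)=(0.3553,-0.9348)
member 3 (1-3): L=2.3923, (cx,cy)=(0.9844,0.1760)
member 4 (2-3): L=3.7075, (cx,cy)=(0.3180,0.9481)
member 5 (2-4): L=2.4830, (cx,cy)=(1.0000,0.0000)
member 6 (3-4): L=3.7491, (cx,cy)=(0.3478,-0.9376)
member 7 (3-5): L=2.6942, (cx,cy)=(0.9802,-0.1978)
member 8 (4-5): L=3.2680, (cx,cy)=(0.4091,0.9125)
member 9 (4-6): L=2.6800, (cx,cy)=(1.0000,0.0000)
member 10 (5-6): L=3.2705, (cx,cy)=(0.4106,-0.9118)
solve A·x = −loads:
  F[0-1] = -822.2723 N (compression)
  F[0-2] = +1693.3324 N (tension)
  F[1-2] = +707.2023 N (tension)
  F[1-3] = -570.5089 N (compression)
  F[2-3] = -431.8071 N (compression)
  F[2-4] = +2192.7534 N (tension)
  F[3-4] = +750.3677 N (tension)
  F[3-5] = -979.2686 N (compression)
  F[4-5] = +1064.1350 N (tension)
  F[4-6] = +524.5587 N (tension)
  F[5-6] = -1277.4040 N (compression)
  Rx@0 = -1382.9900 N
  Ry@0 = +761.4587 N
  Ry@6 = +1164.7313 N

-979.269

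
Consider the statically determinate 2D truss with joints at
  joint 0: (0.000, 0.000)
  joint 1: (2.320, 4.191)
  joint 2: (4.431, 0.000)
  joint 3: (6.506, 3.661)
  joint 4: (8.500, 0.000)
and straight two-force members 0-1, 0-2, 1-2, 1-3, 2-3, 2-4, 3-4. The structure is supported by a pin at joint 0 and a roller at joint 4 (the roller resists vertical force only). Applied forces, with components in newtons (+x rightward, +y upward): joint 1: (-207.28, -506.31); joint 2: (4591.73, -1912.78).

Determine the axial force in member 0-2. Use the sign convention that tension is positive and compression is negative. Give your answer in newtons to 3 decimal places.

N=5 nodes, M=7 members, R=3 reactions → 2N=10, M+R=10
member 0 (0-1): L=4.7903, (cx,cy)=(0.4843,0.8749)
member 1 (0-2): L=4.4310, (cx,cy)=(1.0000,0.0000)
member 2 (1-2): L=4.6926, (cx,cy)=(0.4499,-0.8931)
member 3 (1-3): L=4.2194, (cx,cy)=(0.9921,-0.1256)
member 4 (2-3): L=4.2082, (cx,cy)=(0.4931,0.8700)
member 5 (2-4): L=4.0690, (cx,cy)=(1.0000,0.0000)
member 6 (3-4): L=4.1688, (cx,cy)=(0.4783,-0.8782)
solve A·x = −loads:
  F[0-1] = -1584.1647 N (compression)
  F[0-2] = +5151.6816 N (tension)
  F[1-2] = +1136.8416 N (tension)
  F[1-3] = -1079.9177 N (compression)
  F[2-3] = +1031.5944 N (tension)
  F[2-4] = +562.6950 N (tension)
  F[3-4] = -1176.4129 N (compression)
  Rx@0 = -4384.4500 N
  Ry@0 = +1385.9774 N
  Ry@4 = +1033.1126 N

5151.682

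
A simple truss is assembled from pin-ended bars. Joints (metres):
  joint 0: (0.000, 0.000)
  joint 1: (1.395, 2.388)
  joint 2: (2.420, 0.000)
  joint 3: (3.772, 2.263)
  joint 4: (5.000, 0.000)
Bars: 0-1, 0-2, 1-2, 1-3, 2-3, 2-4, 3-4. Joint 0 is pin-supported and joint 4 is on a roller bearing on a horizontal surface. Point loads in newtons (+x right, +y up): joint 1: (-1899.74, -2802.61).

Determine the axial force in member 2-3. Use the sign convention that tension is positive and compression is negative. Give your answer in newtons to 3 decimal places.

N=5 nodes, M=7 members, R=3 reactions → 2N=10, M+R=10
member 0 (0-1): L=2.7656, (cx,cy)=(0.5044,0.8635)
member 1 (0-2): L=2.4200, (cx,cy)=(1.0000,0.0000)
member 2 (1-2): L=2.5987, (cx,cy)=(0.3944,-0.9189)
member 3 (1-3): L=2.3803, (cx,cy)=(0.9986,-0.0525)
member 4 (2-3): L=2.6361, (cx,cy)=(0.5129,0.8585)
member 5 (2-4): L=2.5800, (cx,cy)=(1.0000,0.0000)
member 6 (3-4): L=2.5747, (cx,cy)=(0.4769,-0.8789)
solve A·x = −loads:
  F[0-1] = -3390.9899 N (compression)
  F[0-2] = -189.2891 N (compression)
  F[1-2] = +128.5187 N (tension)
  F[1-3] = +138.7890 N (tension)
  F[2-3] = -137.5706 N (compression)
  F[2-4] = -68.0407 N (compression)
  F[3-4] = +142.6590 N (tension)
  Rx@0 = +1899.7400 N
  Ry@0 = +2927.9976 N
  Ry@4 = -125.3876 N

-137.571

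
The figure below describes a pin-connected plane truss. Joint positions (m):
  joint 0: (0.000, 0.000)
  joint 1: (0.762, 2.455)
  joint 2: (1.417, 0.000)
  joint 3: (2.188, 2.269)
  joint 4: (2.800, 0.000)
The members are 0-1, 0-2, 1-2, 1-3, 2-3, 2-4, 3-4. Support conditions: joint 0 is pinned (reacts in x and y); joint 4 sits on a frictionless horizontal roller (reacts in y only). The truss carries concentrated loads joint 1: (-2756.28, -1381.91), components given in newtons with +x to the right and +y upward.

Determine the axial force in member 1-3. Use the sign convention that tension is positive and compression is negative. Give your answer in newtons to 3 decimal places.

1201.082

N=5 nodes, M=7 members, R=3 reactions → 2N=10, M+R=10
member 0 (0-1): L=2.5705, (cx,cy)=(0.2964,0.9551)
member 1 (0-2): L=1.4170, (cx,cy)=(1.0000,0.0000)
member 2 (1-2): L=2.5409, (cx,cy)=(0.2578,-0.9662)
member 3 (1-3): L=1.4381, (cx,cy)=(0.9916,-0.1293)
member 4 (2-3): L=2.3964, (cx,cy)=(0.3217,0.9468)
member 5 (2-4): L=1.3830, (cx,cy)=(1.0000,0.0000)
member 6 (3-4): L=2.3501, (cx,cy)=(0.2604,-0.9655)
solve A·x = −loads:
  F[0-1] = -3583.5717 N (compression)
  F[0-2] = -1693.9806 N (compression)
  F[1-2] = +1951.1888 N (tension)
  F[1-3] = +1201.0818 N (tension)
  F[2-3] = -1991.1078 N (compression)
  F[2-4] = -550.3927 N (compression)
  F[3-4] = +2113.5136 N (tension)
  Rx@0 = +2756.2800 N
  Ry@0 = +3422.5000 N
  Ry@4 = -2040.5900 N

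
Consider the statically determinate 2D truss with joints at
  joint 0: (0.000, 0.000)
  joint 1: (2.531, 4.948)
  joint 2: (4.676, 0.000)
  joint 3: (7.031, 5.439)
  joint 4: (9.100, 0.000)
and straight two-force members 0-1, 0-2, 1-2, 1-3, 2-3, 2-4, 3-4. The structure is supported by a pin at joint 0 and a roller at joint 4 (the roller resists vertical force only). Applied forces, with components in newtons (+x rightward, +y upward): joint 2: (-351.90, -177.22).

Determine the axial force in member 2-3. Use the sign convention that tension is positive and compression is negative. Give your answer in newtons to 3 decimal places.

N=5 nodes, M=7 members, R=3 reactions → 2N=10, M+R=10
member 0 (0-1): L=5.5578, (cx,cy)=(0.4554,0.8903)
member 1 (0-2): L=4.6760, (cx,cy)=(1.0000,0.0000)
member 2 (1-2): L=5.3929, (cx,cy)=(0.3977,-0.9175)
member 3 (1-3): L=4.5267, (cx,cy)=(0.9941,0.1085)
member 4 (2-3): L=5.9270, (cx,cy)=(0.3973,0.9177)
member 5 (2-4): L=4.4240, (cx,cy)=(1.0000,0.0000)
member 6 (3-4): L=5.8192, (cx,cy)=(0.3555,-0.9347)
solve A·x = −loads:
  F[0-1] = -96.7735 N (compression)
  F[0-2] = -307.8294 N (compression)
  F[1-2] = +84.6581 N (tension)
  F[1-3] = -78.2042 N (compression)
  F[2-3] = +108.4771 N (tension)
  F[2-4] = +34.6407 N (tension)
  F[3-4] = -97.4300 N (compression)
  Rx@0 = +351.9000 N
  Ry@0 = +86.1562 N
  Ry@4 = +91.0638 N

108.477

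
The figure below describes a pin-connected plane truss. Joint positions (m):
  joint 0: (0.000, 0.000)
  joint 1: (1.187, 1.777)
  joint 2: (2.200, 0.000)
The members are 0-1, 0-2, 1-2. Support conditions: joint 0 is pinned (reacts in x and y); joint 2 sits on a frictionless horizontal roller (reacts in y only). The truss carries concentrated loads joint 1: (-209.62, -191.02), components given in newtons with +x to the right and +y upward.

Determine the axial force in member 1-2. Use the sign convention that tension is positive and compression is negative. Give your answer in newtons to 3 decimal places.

N=3 nodes, M=3 members, R=3 reactions → 2N=6, M+R=6
member 0 (0-1): L=2.1370, (cx,cy)=(0.5555,0.8315)
member 1 (0-2): L=2.2000, (cx,cy)=(1.0000,0.0000)
member 2 (1-2): L=2.0455, (cx,cy)=(0.4952,-0.8688)
solve A·x = −loads:
  F[0-1] = -309.3898 N (compression)
  F[0-2] = -37.7676 N (compression)
  F[1-2] = +76.2607 N (tension)
  Rx@0 = +209.6200 N
  Ry@0 = +257.2718 N
  Ry@2 = -66.2518 N

76.261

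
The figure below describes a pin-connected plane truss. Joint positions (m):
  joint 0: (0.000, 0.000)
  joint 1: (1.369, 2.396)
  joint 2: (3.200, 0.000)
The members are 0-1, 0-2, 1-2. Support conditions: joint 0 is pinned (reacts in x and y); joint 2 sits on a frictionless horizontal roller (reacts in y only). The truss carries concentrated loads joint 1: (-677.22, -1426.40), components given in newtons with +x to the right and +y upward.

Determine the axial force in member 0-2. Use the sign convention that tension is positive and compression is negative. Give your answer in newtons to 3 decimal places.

78.836

N=3 nodes, M=3 members, R=3 reactions → 2N=6, M+R=6
member 0 (0-1): L=2.7595, (cx,cy)=(0.4961,0.8683)
member 1 (0-2): L=3.2000, (cx,cy)=(1.0000,0.0000)
member 2 (1-2): L=3.0155, (cx,cy)=(0.6072,-0.7946)
solve A·x = −loads:
  F[0-1] = -1524.0002 N (compression)
  F[0-2] = +78.8364 N (tension)
  F[1-2] = -129.8377 N (compression)
  Rx@0 = +677.2200 N
  Ry@0 = +1323.2367 N
  Ry@2 = +103.1633 N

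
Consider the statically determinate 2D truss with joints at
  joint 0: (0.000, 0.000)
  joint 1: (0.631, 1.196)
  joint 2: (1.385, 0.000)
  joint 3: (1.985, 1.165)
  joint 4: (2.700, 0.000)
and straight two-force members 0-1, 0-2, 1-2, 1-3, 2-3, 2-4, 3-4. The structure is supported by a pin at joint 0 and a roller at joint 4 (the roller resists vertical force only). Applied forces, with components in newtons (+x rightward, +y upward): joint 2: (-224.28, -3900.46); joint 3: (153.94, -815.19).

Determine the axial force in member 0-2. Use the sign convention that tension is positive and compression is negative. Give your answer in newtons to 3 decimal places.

1010.760

N=5 nodes, M=7 members, R=3 reactions → 2N=10, M+R=10
member 0 (0-1): L=1.3522, (cx,cy)=(0.4666,0.8845)
member 1 (0-2): L=1.3850, (cx,cy)=(1.0000,0.0000)
member 2 (1-2): L=1.4138, (cx,cy)=(0.5333,-0.8459)
member 3 (1-3): L=1.3544, (cx,cy)=(0.9997,-0.0229)
member 4 (2-3): L=1.3104, (cx,cy)=(0.4579,0.8890)
member 5 (2-4): L=1.3150, (cx,cy)=(1.0000,0.0000)
member 6 (3-4): L=1.3669, (cx,cy)=(0.5231,-0.8523)
solve A·x = −loads:
  F[0-1] = -2316.8236 N (compression)
  F[0-2] = +1010.7596 N (tension)
  F[1-2] = +2487.5059 N (tension)
  F[1-3] = -2408.3197 N (compression)
  F[2-3] = +2020.4402 N (tension)
  F[2-4] = +1636.5395 N (tension)
  F[3-4] = -3128.6803 N (compression)
  Rx@0 = +70.3400 N
  Ry@0 = +2049.1206 N
  Ry@4 = +2666.5294 N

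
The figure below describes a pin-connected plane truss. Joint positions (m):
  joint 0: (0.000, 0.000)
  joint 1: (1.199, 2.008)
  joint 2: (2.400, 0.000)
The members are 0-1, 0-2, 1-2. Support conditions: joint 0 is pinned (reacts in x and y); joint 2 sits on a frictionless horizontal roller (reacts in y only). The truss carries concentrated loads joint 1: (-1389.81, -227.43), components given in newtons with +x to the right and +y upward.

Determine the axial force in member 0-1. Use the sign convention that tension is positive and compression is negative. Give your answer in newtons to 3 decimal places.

-1486.885

N=3 nodes, M=3 members, R=3 reactions → 2N=6, M+R=6
member 0 (0-1): L=2.3387, (cx,cy)=(0.5127,0.8586)
member 1 (0-2): L=2.4000, (cx,cy)=(1.0000,0.0000)
member 2 (1-2): L=2.3398, (cx,cy)=(0.5133,-0.8582)
solve A·x = −loads:
  F[0-1] = -1486.8852 N (compression)
  F[0-2] = -627.5270 N (compression)
  F[1-2] = +1222.5320 N (tension)
  Rx@0 = +1389.8100 N
  Ry@0 = +1276.6175 N
  Ry@2 = -1049.1875 N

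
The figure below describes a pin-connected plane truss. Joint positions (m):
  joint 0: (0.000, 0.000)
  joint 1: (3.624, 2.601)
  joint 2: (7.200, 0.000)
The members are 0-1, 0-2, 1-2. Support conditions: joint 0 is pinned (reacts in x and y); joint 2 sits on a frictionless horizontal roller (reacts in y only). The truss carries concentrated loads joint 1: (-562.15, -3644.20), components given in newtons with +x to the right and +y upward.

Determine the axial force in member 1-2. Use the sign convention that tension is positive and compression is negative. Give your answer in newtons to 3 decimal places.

-2773.100

N=3 nodes, M=3 members, R=3 reactions → 2N=6, M+R=6
member 0 (0-1): L=4.4608, (cx,cy)=(0.8124,0.5831)
member 1 (0-2): L=7.2000, (cx,cy)=(1.0000,0.0000)
member 2 (1-2): L=4.4219, (cx,cy)=(0.8087,-0.5882)
solve A·x = −loads:
  F[0-1] = -3452.3973 N (compression)
  F[0-2] = +2242.6245 N (tension)
  F[1-2] = -2773.0997 N (compression)
  Rx@0 = +562.1500 N
  Ry@0 = +2013.0294 N
  Ry@2 = +1631.1706 N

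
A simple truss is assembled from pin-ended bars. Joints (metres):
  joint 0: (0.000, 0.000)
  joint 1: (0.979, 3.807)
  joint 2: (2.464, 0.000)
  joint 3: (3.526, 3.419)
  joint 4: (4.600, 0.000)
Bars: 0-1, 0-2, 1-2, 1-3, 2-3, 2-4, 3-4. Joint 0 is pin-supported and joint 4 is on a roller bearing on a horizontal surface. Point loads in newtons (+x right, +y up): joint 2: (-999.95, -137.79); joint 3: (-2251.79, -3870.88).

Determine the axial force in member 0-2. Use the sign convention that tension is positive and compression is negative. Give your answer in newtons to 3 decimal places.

N=5 nodes, M=7 members, R=3 reactions → 2N=10, M+R=10
member 0 (0-1): L=3.9309, (cx,cy)=(0.2491,0.9685)
member 1 (0-2): L=2.4640, (cx,cy)=(1.0000,0.0000)
member 2 (1-2): L=4.0864, (cx,cy)=(0.3634,-0.9316)
member 3 (1-3): L=2.5764, (cx,cy)=(0.9886,-0.1506)
member 4 (2-3): L=3.5801, (cx,cy)=(0.2966,0.9550)
member 5 (2-4): L=2.1360, (cx,cy)=(1.0000,0.0000)
member 6 (3-4): L=3.5837, (cx,cy)=(0.2997,-0.9540)
solve A·x = −loads:
  F[0-1] = -2727.3568 N (compression)
  F[0-2] = -2572.4790 N (compression)
  F[1-2] = +3132.4629 N (tension)
  F[1-3] = -1838.5752 N (compression)
  F[2-3] = -2911.5612 N (compression)
  F[2-4] = +429.4912 N (tension)
  F[3-4] = -1433.1244 N (compression)
  Rx@0 = +3251.7400 N
  Ry@0 = +2641.4162 N
  Ry@4 = +1367.2538 N

-2572.479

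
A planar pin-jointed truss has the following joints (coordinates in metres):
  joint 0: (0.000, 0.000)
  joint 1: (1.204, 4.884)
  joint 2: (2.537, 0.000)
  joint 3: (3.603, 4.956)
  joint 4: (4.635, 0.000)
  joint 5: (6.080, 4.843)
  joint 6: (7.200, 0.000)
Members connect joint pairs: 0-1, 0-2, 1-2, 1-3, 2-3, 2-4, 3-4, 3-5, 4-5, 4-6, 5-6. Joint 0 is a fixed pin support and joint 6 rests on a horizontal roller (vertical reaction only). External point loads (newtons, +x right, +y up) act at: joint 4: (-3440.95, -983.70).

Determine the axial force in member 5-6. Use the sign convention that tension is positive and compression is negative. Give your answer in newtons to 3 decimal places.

N=7 nodes, M=11 members, R=3 reactions → 2N=14, M+R=14
member 0 (0-1): L=5.0302, (cx,cy)=(0.2394,0.9709)
member 1 (0-2): L=2.5370, (cx,cy)=(1.0000,0.0000)
member 2 (1-2): L=5.0626, (cx,cy)=(0.2633,-0.9647)
member 3 (1-3): L=2.4001, (cx,cy)=(0.9995,0.0300)
member 4 (2-3): L=5.0693, (cx,cy)=(0.2103,0.9776)
member 5 (2-4): L=2.0980, (cx,cy)=(1.0000,0.0000)
member 6 (3-4): L=5.0623, (cx,cy)=(0.2039,-0.9790)
member 7 (3-5): L=2.4796, (cx,cy)=(0.9990,-0.0456)
member 8 (4-5): L=5.0540, (cx,cy)=(0.2859,0.9583)
member 9 (4-6): L=2.5650, (cx,cy)=(1.0000,0.0000)
member 10 (5-6): L=4.9708, (cx,cy)=(0.2253,-0.9743)
solve A·x = −loads:
  F[0-1] = -360.9346 N (compression)
  F[0-2] = -3354.5590 N (compression)
  F[1-2] = +357.6440 N (tension)
  F[1-3] = -180.6404 N (compression)
  F[2-3] = -352.9151 N (compression)
  F[2-4] = -3186.1787 N (compression)
  F[3-4] = +373.3791 N (tension)
  F[3-5] = -331.2323 N (compression)
  F[4-5] = +645.0909 N (tension)
  F[4-6] = +146.4480 N (tension)
  F[5-6] = -649.9702 N (compression)
  Rx@0 = +3440.9500 N
  Ry@0 = +350.4431 N
  Ry@6 = +633.2569 N

-649.970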